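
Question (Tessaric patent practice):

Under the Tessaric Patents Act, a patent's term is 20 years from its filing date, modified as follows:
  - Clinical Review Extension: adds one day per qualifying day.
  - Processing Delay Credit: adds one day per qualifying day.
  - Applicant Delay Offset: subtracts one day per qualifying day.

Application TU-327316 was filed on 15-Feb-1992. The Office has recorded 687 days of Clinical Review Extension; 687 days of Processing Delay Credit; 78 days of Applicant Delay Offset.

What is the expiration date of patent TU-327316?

2015-09-03

Base term: filing date + 20 years → 15 February 2012.
Clinical Review Extension: +687 days → 2 January 2014.
Processing Delay Credit: +687 days → 20 November 2015.
Applicant Delay Offset: −78 days → 3 September 2015.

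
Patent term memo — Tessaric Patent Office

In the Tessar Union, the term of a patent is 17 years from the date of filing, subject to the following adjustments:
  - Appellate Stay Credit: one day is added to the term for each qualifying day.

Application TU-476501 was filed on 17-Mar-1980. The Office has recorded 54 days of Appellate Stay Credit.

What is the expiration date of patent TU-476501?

May 10, 1997

Base term: filing date + 17 years → 17 March 1997.
Appellate Stay Credit: +54 days → 10 May 1997.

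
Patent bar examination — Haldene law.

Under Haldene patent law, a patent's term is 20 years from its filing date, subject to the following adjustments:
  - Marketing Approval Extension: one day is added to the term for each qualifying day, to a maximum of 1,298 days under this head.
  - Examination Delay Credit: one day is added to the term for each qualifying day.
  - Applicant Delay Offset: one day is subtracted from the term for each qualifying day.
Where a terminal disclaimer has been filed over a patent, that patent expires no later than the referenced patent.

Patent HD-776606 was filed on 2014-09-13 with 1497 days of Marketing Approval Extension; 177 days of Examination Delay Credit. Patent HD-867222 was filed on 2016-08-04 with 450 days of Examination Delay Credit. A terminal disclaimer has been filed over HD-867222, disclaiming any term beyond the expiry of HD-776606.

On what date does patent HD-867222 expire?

October 28, 2037

Natural term of HD-867222:
  Base: filing + 20 years → 4 August 2036.
  Examination Delay Credit: +450 days → 28 October 2037.
Expiry of referenced patent HD-776606:
  Base: filing + 20 years → 13 September 2034.
  Marketing Approval Extension: 1497 days claimed exceeds the 1298-day cap, so +1298 days → 3 April 2038.
  Examination Delay Credit: +177 days → 27 September 2038.
Terminal disclaimer: HD-867222 expires on the earlier of 28 October 2037 and 27 September 2038.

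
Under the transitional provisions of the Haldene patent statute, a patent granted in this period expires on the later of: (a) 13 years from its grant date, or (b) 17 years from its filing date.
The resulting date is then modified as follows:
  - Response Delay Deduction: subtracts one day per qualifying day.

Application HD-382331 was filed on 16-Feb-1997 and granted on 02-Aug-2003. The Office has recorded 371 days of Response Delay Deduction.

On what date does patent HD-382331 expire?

July 28, 2015

(a) grant + 13 years → 2 August 2016.
(b) filing + 17 years → 16 February 2014.
Later of the two: 2 August 2016.
Response Delay Deduction: −371 days → 28 July 2015.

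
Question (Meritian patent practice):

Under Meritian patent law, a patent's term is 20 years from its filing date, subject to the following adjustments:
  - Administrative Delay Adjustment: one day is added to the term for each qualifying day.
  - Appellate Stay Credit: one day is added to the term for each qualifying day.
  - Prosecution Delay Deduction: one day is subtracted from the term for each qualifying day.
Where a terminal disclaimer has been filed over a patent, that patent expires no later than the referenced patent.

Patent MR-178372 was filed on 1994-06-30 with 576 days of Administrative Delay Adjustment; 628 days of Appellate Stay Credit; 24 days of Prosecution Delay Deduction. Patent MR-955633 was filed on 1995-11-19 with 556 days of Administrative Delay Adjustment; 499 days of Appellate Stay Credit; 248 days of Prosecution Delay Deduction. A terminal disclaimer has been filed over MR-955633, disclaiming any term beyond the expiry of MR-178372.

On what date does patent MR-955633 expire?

September 22, 2017

Natural term of MR-955633:
  Base: filing + 20 years → 19 November 2015.
  Administrative Delay Adjustment: +556 days → 28 May 2017.
  Appellate Stay Credit: +499 days → 9 October 2018.
  Prosecution Delay Deduction: −248 days → 3 February 2018.
Expiry of referenced patent MR-178372:
  Base: filing + 20 years → 30 June 2014.
  Administrative Delay Adjustment: +576 days → 27 January 2016.
  Appellate Stay Credit: +628 days → 16 October 2017.
  Prosecution Delay Deduction: −24 days → 22 September 2017.
Terminal disclaimer: MR-955633 expires on the earlier of 3 February 2018 and 22 September 2017.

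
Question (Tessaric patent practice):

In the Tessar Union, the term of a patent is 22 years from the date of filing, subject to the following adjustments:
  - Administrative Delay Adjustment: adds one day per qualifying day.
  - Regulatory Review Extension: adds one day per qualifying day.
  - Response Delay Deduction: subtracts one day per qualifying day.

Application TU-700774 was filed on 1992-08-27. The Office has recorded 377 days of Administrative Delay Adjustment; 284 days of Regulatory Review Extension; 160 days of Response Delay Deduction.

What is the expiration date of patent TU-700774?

Base term: filing date + 22 years → 27 August 2014.
Administrative Delay Adjustment: +377 days → 8 September 2015.
Regulatory Review Extension: +284 days → 18 June 2016.
Response Delay Deduction: −160 days → 10 January 2016.

January 10, 2016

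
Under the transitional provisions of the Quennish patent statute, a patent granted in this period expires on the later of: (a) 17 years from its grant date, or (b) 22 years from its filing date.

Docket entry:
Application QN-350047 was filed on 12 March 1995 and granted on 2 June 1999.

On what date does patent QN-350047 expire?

(a) grant + 17 years → 2 June 2016.
(b) filing + 22 years → 12 March 2017.
Later of the two: 12 March 2017.

2017-03-12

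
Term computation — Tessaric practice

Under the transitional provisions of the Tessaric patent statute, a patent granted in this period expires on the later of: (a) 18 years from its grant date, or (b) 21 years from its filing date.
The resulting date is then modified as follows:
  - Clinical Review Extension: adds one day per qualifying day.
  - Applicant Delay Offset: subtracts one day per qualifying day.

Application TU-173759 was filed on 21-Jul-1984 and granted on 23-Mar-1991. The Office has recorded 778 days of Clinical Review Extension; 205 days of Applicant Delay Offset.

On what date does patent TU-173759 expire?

October 17, 2010

(a) grant + 18 years → 23 March 2009.
(b) filing + 21 years → 21 July 2005.
Later of the two: 23 March 2009.
Clinical Review Extension: +778 days → 10 May 2011.
Applicant Delay Offset: −205 days → 17 October 2010.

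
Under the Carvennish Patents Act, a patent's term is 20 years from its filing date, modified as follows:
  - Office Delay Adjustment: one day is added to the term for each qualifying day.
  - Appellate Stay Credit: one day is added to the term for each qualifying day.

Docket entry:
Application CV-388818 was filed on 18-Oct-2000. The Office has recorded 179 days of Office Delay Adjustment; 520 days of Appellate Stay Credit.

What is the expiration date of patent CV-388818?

September 17, 2022

Base term: filing date + 20 years → 18 October 2020.
Office Delay Adjustment: +179 days → 15 April 2021.
Appellate Stay Credit: +520 days → 17 September 2022.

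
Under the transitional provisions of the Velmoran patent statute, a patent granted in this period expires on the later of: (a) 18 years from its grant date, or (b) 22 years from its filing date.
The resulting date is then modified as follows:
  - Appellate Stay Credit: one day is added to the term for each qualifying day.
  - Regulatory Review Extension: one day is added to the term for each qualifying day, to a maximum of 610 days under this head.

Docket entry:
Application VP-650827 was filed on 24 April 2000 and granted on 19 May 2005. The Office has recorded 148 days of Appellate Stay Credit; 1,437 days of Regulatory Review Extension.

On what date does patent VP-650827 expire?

(a) grant + 18 years → 19 May 2023.
(b) filing + 22 years → 24 April 2022.
Later of the two: 19 May 2023.
Appellate Stay Credit: +148 days → 14 October 2023.
Regulatory Review Extension: 1437 days claimed exceeds the 610-day cap, so +610 days → 15 June 2025.

June 15, 2025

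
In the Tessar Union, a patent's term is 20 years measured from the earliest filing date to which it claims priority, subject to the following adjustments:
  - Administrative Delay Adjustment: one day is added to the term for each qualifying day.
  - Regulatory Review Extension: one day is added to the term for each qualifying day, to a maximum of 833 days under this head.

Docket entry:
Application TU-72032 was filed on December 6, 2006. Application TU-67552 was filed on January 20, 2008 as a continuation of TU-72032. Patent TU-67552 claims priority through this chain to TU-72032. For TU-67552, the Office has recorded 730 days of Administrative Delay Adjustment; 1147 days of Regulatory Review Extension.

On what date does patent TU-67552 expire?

March 18, 2031

Earliest priority filing: 6 December 2006.
Base term: 6 December 2006 + 20 years → 6 December 2026.
Administrative Delay Adjustment: +730 days → 5 December 2028.
Regulatory Review Extension: 1147 days claimed exceeds the 833-day cap, so +833 days → 18 March 2031.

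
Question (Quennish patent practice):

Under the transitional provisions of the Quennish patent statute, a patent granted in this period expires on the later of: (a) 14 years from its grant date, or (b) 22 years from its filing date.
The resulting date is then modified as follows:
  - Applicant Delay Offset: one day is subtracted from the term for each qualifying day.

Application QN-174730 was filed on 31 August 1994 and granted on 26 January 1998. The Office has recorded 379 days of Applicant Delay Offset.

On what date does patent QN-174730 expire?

(a) grant + 14 years → 26 January 2012.
(b) filing + 22 years → 31 August 2016.
Later of the two: 31 August 2016.
Applicant Delay Offset: −379 days → 18 August 2015.

2015-08-18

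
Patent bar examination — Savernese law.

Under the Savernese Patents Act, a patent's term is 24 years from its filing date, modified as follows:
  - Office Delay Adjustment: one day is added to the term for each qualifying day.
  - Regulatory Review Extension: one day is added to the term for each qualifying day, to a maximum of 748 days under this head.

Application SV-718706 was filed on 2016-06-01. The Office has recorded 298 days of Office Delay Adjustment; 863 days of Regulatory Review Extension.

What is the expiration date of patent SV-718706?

Base term: filing date + 24 years → 1 June 2040.
Office Delay Adjustment: +298 days → 26 March 2041.
Regulatory Review Extension: 863 days claimed exceeds the 748-day cap, so +748 days → 13 April 2043.

April 13, 2043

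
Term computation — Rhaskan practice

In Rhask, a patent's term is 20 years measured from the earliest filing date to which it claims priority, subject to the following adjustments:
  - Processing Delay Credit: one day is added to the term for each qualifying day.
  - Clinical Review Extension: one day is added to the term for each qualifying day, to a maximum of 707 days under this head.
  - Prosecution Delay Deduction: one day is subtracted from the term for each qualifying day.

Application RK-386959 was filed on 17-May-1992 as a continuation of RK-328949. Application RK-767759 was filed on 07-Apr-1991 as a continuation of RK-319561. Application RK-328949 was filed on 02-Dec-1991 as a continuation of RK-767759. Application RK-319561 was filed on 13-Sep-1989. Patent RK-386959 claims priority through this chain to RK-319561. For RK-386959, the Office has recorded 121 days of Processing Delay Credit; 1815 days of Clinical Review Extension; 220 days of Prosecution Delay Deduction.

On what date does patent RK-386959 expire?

2011-05-14

Earliest priority filing: 13 September 1989.
Base term: 13 September 1989 + 20 years → 13 September 2009.
Processing Delay Credit: +121 days → 12 January 2010.
Clinical Review Extension: 1815 days claimed exceeds the 707-day cap, so +707 days → 20 December 2011.
Prosecution Delay Deduction: −220 days → 14 May 2011.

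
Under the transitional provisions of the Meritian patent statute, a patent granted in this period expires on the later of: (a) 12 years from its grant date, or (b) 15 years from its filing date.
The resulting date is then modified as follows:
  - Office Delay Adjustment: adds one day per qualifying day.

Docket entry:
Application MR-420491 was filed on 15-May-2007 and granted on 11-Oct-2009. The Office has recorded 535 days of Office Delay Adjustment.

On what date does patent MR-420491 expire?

November 1, 2023

(a) grant + 12 years → 11 October 2021.
(b) filing + 15 years → 15 May 2022.
Later of the two: 15 May 2022.
Office Delay Adjustment: +535 days → 1 November 2023.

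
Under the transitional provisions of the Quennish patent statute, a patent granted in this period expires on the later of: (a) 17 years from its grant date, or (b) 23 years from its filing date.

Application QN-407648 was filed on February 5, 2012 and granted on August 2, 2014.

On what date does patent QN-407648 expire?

2035-02-05

(a) grant + 17 years → 2 August 2031.
(b) filing + 23 years → 5 February 2035.
Later of the two: 5 February 2035.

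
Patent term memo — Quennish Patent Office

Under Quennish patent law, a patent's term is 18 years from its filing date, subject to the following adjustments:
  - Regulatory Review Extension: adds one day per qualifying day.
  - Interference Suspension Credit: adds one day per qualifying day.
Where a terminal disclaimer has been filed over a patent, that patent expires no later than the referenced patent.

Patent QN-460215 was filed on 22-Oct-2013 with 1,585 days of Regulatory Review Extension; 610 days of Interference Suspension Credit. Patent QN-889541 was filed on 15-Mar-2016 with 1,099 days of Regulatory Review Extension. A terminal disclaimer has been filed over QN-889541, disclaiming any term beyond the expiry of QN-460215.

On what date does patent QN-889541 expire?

Natural term of QN-889541:
  Base: filing + 18 years → 15 March 2034.
  Regulatory Review Extension: +1099 days → 18 March 2037.
Expiry of referenced patent QN-460215:
  Base: filing + 18 years → 22 October 2031.
  Regulatory Review Extension: +1585 days → 23 February 2036.
  Interference Suspension Credit: +610 days → 25 October 2037.
Terminal disclaimer: QN-889541 expires on the earlier of 18 March 2037 and 25 October 2037.

2037-03-18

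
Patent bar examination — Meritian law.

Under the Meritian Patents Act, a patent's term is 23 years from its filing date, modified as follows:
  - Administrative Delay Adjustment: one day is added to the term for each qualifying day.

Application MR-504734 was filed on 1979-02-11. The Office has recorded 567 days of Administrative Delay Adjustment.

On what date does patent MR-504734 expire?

September 1, 2003

Base term: filing date + 23 years → 11 February 2002.
Administrative Delay Adjustment: +567 days → 1 September 2003.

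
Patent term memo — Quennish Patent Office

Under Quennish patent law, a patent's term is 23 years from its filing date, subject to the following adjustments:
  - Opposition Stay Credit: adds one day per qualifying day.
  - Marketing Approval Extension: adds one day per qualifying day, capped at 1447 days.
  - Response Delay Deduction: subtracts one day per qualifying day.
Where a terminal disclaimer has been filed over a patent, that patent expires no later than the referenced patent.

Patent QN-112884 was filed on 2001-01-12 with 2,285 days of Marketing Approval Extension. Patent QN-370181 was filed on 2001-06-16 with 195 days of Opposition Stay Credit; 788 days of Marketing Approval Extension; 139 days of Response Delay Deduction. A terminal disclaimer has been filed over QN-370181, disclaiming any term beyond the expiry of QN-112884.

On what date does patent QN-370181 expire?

2026-10-08

Natural term of QN-370181:
  Base: filing + 23 years → 16 June 2024.
  Opposition Stay Credit: +195 days → 28 December 2024.
  Marketing Approval Extension: 788 days (within the 1447-day cap) → +788 days → 24 February 2027.
  Response Delay Deduction: −139 days → 8 October 2026.
Expiry of referenced patent QN-112884:
  Base: filing + 23 years → 12 January 2024.
  Marketing Approval Extension: 2285 days claimed exceeds the 1447-day cap, so +1447 days → 29 December 2027.
Terminal disclaimer: QN-370181 expires on the earlier of 8 October 2026 and 29 December 2027.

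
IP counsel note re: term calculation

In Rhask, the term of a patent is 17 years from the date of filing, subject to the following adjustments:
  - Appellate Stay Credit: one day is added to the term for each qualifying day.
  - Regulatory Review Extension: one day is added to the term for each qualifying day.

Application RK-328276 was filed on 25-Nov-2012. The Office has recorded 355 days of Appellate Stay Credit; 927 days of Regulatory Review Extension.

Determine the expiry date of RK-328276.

Base term: filing date + 17 years → 25 November 2029.
Appellate Stay Credit: +355 days → 15 November 2030.
Regulatory Review Extension: +927 days → 30 May 2033.

May 30, 2033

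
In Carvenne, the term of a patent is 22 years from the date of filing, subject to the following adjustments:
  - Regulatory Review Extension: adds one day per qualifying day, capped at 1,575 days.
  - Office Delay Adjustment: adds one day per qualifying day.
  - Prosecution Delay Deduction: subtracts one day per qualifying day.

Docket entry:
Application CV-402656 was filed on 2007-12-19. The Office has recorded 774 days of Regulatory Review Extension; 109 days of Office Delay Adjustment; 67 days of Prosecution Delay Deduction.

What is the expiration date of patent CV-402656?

March 14, 2032

Base term: filing date + 22 years → 19 December 2029.
Regulatory Review Extension: 774 days (within the 1575-day cap) → +774 days → 1 February 2032.
Office Delay Adjustment: +109 days → 20 May 2032.
Prosecution Delay Deduction: −67 days → 14 March 2032.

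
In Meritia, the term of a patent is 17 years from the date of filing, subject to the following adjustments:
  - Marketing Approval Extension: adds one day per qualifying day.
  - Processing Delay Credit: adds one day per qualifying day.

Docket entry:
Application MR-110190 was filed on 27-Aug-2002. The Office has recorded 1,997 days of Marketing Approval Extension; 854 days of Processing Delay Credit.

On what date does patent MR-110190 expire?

Base term: filing date + 17 years → 27 August 2019.
Marketing Approval Extension: +1997 days → 13 February 2025.
Processing Delay Credit: +854 days → 17 June 2027.

2027-06-17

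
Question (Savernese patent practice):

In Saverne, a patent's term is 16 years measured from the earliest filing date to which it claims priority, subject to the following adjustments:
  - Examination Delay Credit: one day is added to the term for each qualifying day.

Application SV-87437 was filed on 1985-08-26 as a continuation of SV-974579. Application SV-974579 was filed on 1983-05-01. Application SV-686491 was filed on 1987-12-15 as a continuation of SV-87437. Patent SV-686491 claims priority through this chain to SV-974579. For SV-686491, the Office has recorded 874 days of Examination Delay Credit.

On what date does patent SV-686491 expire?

September 21, 2001

Earliest priority filing: 1 May 1983.
Base term: 1 May 1983 + 16 years → 1 May 1999.
Examination Delay Credit: +874 days → 21 September 2001.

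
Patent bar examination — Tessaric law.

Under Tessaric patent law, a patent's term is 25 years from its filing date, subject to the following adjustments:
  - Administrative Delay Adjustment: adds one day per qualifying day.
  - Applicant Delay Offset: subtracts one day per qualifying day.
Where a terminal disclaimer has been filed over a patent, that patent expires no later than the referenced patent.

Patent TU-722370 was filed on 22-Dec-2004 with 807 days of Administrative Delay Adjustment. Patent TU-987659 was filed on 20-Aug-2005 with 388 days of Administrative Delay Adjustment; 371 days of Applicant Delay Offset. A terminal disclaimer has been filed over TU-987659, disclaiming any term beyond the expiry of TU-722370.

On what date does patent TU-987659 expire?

Natural term of TU-987659:
  Base: filing + 25 years → 20 August 2030.
  Administrative Delay Adjustment: +388 days → 12 September 2031.
  Applicant Delay Offset: −371 days → 6 September 2030.
Expiry of referenced patent TU-722370:
  Base: filing + 25 years → 22 December 2029.
  Administrative Delay Adjustment: +807 days → 8 March 2032.
Terminal disclaimer: TU-987659 expires on the earlier of 6 September 2030 and 8 March 2032.

September 6, 2030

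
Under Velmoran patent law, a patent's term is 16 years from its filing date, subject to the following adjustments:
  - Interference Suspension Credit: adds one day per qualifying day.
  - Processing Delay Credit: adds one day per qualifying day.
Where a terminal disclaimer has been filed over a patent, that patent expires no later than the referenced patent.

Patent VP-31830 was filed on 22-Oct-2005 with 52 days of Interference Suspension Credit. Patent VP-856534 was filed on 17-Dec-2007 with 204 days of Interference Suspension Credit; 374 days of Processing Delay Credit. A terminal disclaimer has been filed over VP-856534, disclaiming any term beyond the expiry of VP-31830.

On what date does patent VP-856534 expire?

Natural term of VP-856534:
  Base: filing + 16 years → 17 December 2023.
  Interference Suspension Credit: +204 days → 8 July 2024.
  Processing Delay Credit: +374 days → 17 July 2025.
Expiry of referenced patent VP-31830:
  Base: filing + 16 years → 22 October 2021.
  Interference Suspension Credit: +52 days → 13 December 2021.
Terminal disclaimer: VP-856534 expires on the earlier of 17 July 2025 and 13 December 2021.

December 13, 2021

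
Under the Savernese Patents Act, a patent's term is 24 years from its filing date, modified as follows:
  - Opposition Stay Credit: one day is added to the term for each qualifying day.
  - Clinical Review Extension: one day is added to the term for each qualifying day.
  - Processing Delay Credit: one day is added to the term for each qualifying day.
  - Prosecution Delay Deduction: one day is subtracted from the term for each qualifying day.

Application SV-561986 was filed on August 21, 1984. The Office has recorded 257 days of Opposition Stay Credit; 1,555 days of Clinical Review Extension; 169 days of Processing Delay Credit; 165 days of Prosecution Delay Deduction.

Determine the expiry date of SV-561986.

2013-08-11

Base term: filing date + 24 years → 21 August 2008.
Opposition Stay Credit: +257 days → 5 May 2009.
Clinical Review Extension: +1555 days → 7 August 2013.
Processing Delay Credit: +169 days → 23 January 2014.
Prosecution Delay Deduction: −165 days → 11 August 2013.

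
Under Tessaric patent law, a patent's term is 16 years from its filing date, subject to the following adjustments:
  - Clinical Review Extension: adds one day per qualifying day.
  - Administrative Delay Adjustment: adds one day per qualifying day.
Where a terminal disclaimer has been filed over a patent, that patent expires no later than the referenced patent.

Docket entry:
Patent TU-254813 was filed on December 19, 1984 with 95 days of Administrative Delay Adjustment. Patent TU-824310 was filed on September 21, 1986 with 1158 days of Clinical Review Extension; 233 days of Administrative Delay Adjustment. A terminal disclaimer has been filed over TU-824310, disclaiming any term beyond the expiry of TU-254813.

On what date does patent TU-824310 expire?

March 24, 2001

Natural term of TU-824310:
  Base: filing + 16 years → 21 September 2002.
  Clinical Review Extension: +1158 days → 22 November 2005.
  Administrative Delay Adjustment: +233 days → 13 July 2006.
Expiry of referenced patent TU-254813:
  Base: filing + 16 years → 19 December 2000.
  Administrative Delay Adjustment: +95 days → 24 March 2001.
Terminal disclaimer: TU-824310 expires on the earlier of 13 July 2006 and 24 March 2001.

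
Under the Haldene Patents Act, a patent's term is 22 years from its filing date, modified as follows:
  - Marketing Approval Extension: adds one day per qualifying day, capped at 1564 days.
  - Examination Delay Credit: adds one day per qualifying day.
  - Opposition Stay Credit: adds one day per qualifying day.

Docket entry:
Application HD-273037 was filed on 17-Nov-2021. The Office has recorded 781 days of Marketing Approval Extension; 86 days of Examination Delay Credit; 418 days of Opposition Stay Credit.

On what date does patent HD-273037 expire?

2047-05-25

Base term: filing date + 22 years → 17 November 2043.
Marketing Approval Extension: 781 days (within the 1564-day cap) → +781 days → 6 January 2046.
Examination Delay Credit: +86 days → 2 April 2046.
Opposition Stay Credit: +418 days → 25 May 2047.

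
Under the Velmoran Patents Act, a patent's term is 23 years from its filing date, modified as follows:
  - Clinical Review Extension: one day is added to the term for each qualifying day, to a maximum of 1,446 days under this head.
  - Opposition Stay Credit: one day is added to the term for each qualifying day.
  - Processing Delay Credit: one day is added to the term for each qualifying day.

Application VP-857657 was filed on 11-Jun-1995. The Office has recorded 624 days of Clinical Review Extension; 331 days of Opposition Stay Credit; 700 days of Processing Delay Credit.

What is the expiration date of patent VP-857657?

Base term: filing date + 23 years → 11 June 2018.
Clinical Review Extension: 624 days (within the 1446-day cap) → +624 days → 25 February 2020.
Opposition Stay Credit: +331 days → 21 January 2021.
Processing Delay Credit: +700 days → 22 December 2022.

2022-12-22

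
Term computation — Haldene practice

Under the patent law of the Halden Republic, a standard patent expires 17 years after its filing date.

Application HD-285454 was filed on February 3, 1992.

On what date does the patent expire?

Filing date + 17 years → 3 February 2009.

2009-02-03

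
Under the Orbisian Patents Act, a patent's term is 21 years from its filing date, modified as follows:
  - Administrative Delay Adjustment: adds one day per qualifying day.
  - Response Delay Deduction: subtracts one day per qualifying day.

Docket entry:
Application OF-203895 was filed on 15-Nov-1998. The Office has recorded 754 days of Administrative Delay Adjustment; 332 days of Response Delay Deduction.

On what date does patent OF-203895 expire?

Base term: filing date + 21 years → 15 November 2019.
Administrative Delay Adjustment: +754 days → 8 December 2021.
Response Delay Deduction: −332 days → 10 January 2021.

2021-01-10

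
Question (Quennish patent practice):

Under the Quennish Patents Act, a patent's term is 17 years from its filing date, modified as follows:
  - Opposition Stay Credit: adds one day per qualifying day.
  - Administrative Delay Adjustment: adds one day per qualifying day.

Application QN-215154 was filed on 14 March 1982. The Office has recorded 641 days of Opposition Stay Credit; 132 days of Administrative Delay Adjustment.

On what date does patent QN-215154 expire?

April 25, 2001

Base term: filing date + 17 years → 14 March 1999.
Opposition Stay Credit: +641 days → 14 December 2000.
Administrative Delay Adjustment: +132 days → 25 April 2001.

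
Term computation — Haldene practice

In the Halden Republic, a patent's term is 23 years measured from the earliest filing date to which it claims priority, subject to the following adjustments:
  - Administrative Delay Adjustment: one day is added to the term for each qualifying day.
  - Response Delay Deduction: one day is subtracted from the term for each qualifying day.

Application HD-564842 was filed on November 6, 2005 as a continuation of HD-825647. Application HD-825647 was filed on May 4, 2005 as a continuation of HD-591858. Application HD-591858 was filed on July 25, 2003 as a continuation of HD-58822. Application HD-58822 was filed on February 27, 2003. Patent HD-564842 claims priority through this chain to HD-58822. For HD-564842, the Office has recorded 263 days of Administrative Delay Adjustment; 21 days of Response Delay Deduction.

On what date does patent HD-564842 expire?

Earliest priority filing: 27 February 2003.
Base term: 27 February 2003 + 23 years → 27 February 2026.
Administrative Delay Adjustment: +263 days → 17 November 2026.
Response Delay Deduction: −21 days → 27 October 2026.

October 27, 2026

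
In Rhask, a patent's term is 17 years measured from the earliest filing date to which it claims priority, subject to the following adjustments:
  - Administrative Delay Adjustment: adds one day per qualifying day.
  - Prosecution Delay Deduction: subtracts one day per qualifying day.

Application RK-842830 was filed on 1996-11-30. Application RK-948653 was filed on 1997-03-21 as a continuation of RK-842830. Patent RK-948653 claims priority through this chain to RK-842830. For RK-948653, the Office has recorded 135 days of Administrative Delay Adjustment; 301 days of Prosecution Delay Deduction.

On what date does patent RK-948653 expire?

Earliest priority filing: 30 November 1996.
Base term: 30 November 1996 + 17 years → 30 November 2013.
Administrative Delay Adjustment: +135 days → 14 April 2014.
Prosecution Delay Deduction: −301 days → 17 June 2013.

June 17, 2013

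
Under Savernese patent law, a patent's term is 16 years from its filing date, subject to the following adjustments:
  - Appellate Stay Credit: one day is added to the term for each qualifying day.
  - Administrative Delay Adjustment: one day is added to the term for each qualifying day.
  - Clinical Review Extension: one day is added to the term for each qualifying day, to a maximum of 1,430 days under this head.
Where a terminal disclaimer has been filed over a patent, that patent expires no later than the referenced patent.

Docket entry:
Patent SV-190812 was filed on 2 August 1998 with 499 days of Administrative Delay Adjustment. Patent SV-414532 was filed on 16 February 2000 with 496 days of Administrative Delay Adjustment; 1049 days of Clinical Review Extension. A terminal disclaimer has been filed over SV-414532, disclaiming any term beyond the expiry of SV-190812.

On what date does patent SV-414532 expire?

2015-12-14

Natural term of SV-414532:
  Base: filing + 16 years → 16 February 2016.
  Administrative Delay Adjustment: +496 days → 26 June 2017.
  Clinical Review Extension: 1049 days (within the 1430-day cap) → +1049 days → 10 May 2020.
Expiry of referenced patent SV-190812:
  Base: filing + 16 years → 2 August 2014.
  Administrative Delay Adjustment: +499 days → 14 December 2015.
Terminal disclaimer: SV-414532 expires on the earlier of 10 May 2020 and 14 December 2015.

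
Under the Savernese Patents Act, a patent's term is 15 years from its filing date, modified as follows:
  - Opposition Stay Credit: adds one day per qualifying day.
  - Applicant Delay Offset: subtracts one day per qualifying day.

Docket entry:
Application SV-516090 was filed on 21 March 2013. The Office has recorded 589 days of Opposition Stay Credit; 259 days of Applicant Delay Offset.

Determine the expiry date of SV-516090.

Base term: filing date + 15 years → 21 March 2028.
Opposition Stay Credit: +589 days → 31 October 2029.
Applicant Delay Offset: −259 days → 14 February 2029.

2029-02-14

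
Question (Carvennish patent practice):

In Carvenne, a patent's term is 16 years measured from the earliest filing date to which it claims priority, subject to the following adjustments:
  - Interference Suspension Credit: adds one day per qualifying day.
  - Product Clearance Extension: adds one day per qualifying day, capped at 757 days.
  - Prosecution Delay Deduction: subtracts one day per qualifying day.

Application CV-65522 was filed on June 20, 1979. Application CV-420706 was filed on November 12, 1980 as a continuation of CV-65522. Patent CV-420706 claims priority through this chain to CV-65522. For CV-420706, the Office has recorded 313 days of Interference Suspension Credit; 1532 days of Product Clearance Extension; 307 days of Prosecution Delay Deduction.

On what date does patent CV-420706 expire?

Earliest priority filing: 20 June 1979.
Base term: 20 June 1979 + 16 years → 20 June 1995.
Interference Suspension Credit: +313 days → 28 April 1996.
Product Clearance Extension: 1532 days claimed exceeds the 757-day cap, so +757 days → 25 May 1998.
Prosecution Delay Deduction: −307 days → 22 July 1997.

1997-07-22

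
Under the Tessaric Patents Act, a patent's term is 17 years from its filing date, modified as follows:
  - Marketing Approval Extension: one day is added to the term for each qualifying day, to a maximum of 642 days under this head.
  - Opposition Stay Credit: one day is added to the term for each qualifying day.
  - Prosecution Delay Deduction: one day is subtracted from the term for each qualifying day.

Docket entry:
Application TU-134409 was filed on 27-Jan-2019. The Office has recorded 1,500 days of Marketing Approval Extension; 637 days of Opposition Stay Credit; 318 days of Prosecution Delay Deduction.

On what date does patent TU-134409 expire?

September 14, 2038

Base term: filing date + 17 years → 27 January 2036.
Marketing Approval Extension: 1500 days claimed exceeds the 642-day cap, so +642 days → 30 October 2037.
Opposition Stay Credit: +637 days → 29 July 2039.
Prosecution Delay Deduction: −318 days → 14 September 2038.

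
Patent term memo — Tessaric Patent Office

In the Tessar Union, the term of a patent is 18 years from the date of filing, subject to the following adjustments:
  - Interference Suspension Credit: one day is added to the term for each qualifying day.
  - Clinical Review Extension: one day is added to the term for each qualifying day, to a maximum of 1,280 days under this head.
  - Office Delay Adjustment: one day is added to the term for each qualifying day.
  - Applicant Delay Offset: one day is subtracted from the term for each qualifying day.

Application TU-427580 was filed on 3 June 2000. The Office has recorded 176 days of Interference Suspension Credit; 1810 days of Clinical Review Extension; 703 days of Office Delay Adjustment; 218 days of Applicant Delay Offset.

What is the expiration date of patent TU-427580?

Base term: filing date + 18 years → 3 June 2018.
Interference Suspension Credit: +176 days → 26 November 2018.
Clinical Review Extension: 1810 days claimed exceeds the 1280-day cap, so +1280 days → 29 May 2022.
Office Delay Adjustment: +703 days → 1 May 2024.
Applicant Delay Offset: −218 days → 26 September 2023.

2023-09-26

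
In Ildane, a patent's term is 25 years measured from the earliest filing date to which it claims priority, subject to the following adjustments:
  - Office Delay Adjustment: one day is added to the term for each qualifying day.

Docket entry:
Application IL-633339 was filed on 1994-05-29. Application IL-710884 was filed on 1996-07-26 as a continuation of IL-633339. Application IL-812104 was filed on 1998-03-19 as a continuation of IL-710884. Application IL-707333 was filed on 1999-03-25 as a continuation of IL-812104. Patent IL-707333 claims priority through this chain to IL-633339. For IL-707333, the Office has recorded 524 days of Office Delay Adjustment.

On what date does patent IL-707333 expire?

November 3, 2020

Earliest priority filing: 29 May 1994.
Base term: 29 May 1994 + 25 years → 29 May 2019.
Office Delay Adjustment: +524 days → 3 November 2020.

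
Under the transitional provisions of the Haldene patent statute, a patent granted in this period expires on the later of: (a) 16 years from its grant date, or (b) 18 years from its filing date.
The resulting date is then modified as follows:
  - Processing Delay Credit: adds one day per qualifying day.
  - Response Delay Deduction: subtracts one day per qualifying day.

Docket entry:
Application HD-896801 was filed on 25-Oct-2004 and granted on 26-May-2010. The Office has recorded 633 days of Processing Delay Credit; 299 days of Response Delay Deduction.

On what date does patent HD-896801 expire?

(a) grant + 16 years → 26 May 2026.
(b) filing + 18 years → 25 October 2022.
Later of the two: 26 May 2026.
Processing Delay Credit: +633 days → 18 February 2028.
Response Delay Deduction: −299 days → 25 April 2027.

2027-04-25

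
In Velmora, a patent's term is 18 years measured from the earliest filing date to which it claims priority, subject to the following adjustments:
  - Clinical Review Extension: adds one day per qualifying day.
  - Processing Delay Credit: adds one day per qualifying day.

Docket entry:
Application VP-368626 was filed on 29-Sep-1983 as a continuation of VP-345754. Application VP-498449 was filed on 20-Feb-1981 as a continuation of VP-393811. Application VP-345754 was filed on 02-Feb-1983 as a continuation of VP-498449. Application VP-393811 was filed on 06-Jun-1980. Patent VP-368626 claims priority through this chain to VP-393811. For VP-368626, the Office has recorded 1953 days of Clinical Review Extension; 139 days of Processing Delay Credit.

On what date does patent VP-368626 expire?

Earliest priority filing: 6 June 1980.
Base term: 6 June 1980 + 18 years → 6 June 1998.
Clinical Review Extension: +1953 days → 11 October 2003.
Processing Delay Credit: +139 days → 27 February 2004.

2004-02-27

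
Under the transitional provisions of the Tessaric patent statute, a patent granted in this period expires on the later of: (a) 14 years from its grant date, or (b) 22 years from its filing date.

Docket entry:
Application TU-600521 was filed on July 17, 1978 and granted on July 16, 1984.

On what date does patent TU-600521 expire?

(a) grant + 14 years → 16 July 1998.
(b) filing + 22 years → 17 July 2000.
Later of the two: 17 July 2000.

July 17, 2000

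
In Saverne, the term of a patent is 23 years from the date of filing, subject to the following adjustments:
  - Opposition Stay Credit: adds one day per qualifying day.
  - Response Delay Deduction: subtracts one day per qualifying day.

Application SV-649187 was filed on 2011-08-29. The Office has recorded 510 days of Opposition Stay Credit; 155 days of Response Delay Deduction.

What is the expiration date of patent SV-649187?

2035-08-19

Base term: filing date + 23 years → 29 August 2034.
Opposition Stay Credit: +510 days → 21 January 2036.
Response Delay Deduction: −155 days → 19 August 2035.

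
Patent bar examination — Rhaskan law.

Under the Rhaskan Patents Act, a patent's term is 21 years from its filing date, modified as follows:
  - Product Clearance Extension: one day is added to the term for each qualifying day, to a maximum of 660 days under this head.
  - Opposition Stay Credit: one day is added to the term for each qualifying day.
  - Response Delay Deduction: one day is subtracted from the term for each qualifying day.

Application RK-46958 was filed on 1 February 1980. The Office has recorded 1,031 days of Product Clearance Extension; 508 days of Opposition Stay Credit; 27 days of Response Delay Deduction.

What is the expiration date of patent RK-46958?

2004-03-18

Base term: filing date + 21 years → 1 February 2001.
Product Clearance Extension: 1031 days claimed exceeds the 660-day cap, so +660 days → 23 November 2002.
Opposition Stay Credit: +508 days → 14 April 2004.
Response Delay Deduction: −27 days → 18 March 2004.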